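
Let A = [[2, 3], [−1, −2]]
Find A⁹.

[[2, 3], [−1, −2]]

A² = I (check: tr A = 0 and det A = −1), so A⁹ = A since 9 is odd.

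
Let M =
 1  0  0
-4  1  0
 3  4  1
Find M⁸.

M = I + N where N = [[0, 0, 0], [-4, 0, 0], [3, 4, 0]] is strictly lower-triangular, so N³ = 0.
(I + N)⁸ = I + 8·N + 28·N² = [[1, 0, 0], [-32, 1, 0], [-424, 32, 1]].

[[1, 0, 0], [-32, 1, 0], [-424, 32, 1]]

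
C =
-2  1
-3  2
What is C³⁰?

C² = I (check: tr C = 0 and det C = -1), so C³⁰ = I since 30 is even.

[[1, 0], [0, 1]]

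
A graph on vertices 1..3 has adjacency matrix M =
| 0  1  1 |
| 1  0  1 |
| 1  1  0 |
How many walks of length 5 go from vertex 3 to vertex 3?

The number of length-5 walks from vertex 3 to vertex 3 is entry (3,3) of M⁵, where M is the adjacency matrix.
M² = [[2, 1, 1], [1, 2, 1], [1, 1, 2]]
M³ = [[2, 3, 3], [3, 2, 3], [3, 3, 2]]
M⁴ = [[6, 5, 5], [5, 6, 5], [5, 5, 6]]
M⁵ = [[10, 11, 11], [11, 10, 11], [11, 11, 10]]

10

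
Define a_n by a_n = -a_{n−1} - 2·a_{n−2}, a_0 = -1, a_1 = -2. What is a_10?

-56

With companion matrix M = [[-1, -2], [1, 0]], [a_n, a_{n−1}]ᵀ = M·[a_{n−1}, a_{n−2}]ᵀ, so [a_10, a_9]ᵀ = M⁹·[a_1, a_0]ᵀ.
M⁹ = [[11, 34], [-17, -6]], giving [a_10, a_9]ᵀ = [[-56], [40]].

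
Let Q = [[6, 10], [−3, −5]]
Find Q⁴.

Q² = Q (a projection; rank 1, trace 1), so Q⁴ = Q.

[[6, 10], [−3, −5]]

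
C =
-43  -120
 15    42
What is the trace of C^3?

tr C = -1 and det C = -6, so the characteristic polynomial is λ² − (-1)λ + (-6) with roots -3 and 2.
Eigenvectors give P = [[-3, 8], [1, -3]] with P⁻¹ = [[-3, -8], [-1, -3]], and C = P·diag(-3, 2)·P⁻¹.
Then C^3 = P·diag(-27, 8)·P⁻¹ = [[81, 64], [-27, -24]] · [[-3, -8], [-1, -3]] = [[-307, -840], [105, 288]].

-19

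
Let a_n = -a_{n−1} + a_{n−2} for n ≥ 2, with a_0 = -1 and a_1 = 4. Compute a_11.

411

With companion matrix T = [[-1, 1], [1, 0]], [a_n, a_{n−1}]ᵀ = T·[a_{n−1}, a_{n−2}]ᵀ, so [a_11, a_10]ᵀ = T^10·[a_1, a_0]ᵀ.
T^10 = [[89, -55], [-55, 34]], giving [a_11, a_10]ᵀ = [[411], [-254]].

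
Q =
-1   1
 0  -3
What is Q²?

[[1, -4], [0, 9]]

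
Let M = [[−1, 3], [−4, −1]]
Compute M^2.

[[−11, −6], [8, −11]]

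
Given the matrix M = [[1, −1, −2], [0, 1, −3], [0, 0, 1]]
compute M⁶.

M = I + N where N = [[0, −1, −2], [0, 0, −3], [0, 0, 0]] is strictly upper-triangular, so N³ = 0.
(I + N)⁶ = I + 6·N + 15·N² = [[1, −6, 33], [0, 1, −18], [0, 0, 1]].

[[1, −6, 33], [0, 1, −18], [0, 0, 1]]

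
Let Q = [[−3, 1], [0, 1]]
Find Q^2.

[[9, −2], [0, 1]]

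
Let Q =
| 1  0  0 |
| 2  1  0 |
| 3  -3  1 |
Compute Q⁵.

[[1, 0, 0], [10, 1, 0], [-45, -15, 1]]

Q = I + N where N = [[0, 0, 0], [2, 0, 0], [3, -3, 0]] is strictly lower-triangular, so N³ = 0.
(I + N)⁵ = I + 5·N + 10·N² = [[1, 0, 0], [10, 1, 0], [-45, -15, 1]].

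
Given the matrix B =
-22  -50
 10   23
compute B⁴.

tr B = 1 and det B = -6, so the characteristic polynomial is λ² − (1)λ + (-6) with roots -2 and 3.
Eigenvectors give P = [[-5, 2], [2, -1]] with P⁻¹ = [[-1, -2], [-2, -5]], and B = P·diag(-2, 3)·P⁻¹.
Then B⁴ = P·diag(16, 81)·P⁻¹ = [[-80, 162], [32, -81]] · [[-1, -2], [-2, -5]] = [[-244, -650], [130, 341]].

[[-244, -650], [130, 341]]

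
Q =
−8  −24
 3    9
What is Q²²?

[[−8, −24], [3, 9]]

Q² = Q (a projection; rank 1, trace 1), so Q²² = Q.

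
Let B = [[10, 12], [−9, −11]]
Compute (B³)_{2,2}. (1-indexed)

−35

tr B = −1 and det B = −2, so the characteristic polynomial is λ² − (−1)λ + (−2) with roots 1 and −2.
Eigenvectors give P = [[−4, 1], [3, −1]] with P⁻¹ = [[−1, −1], [−3, −4]], and B = P·diag(1, −2)·P⁻¹.
Then B³ = P·diag(1, −8)·P⁻¹ = [[−4, −8], [3, 8]] · [[−1, −1], [−3, −4]] = [[28, 36], [−27, −35]].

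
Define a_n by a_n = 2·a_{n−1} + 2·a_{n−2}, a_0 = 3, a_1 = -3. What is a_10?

With companion matrix Q = [[2, 2], [1, 0]], [a_n, a_{n−1}]ᵀ = Q·[a_{n−1}, a_{n−2}]ᵀ, so [a_10, a_9]ᵀ = Q^9·[a_1, a_0]ᵀ.
Q^9 = [[6688, 4896], [2448, 1792]], giving [a_10, a_9]ᵀ = [[-5376], [-1968]].

-5376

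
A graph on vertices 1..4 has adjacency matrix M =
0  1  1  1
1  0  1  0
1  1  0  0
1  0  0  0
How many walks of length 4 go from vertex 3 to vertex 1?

6

The number of length-4 walks from vertex 3 to vertex 1 is entry (3,1) of M^4, where M is the adjacency matrix.
M^2 = [[3, 1, 1, 0], [1, 2, 1, 1], [1, 1, 2, 1], [0, 1, 1, 1]]
M^3 = [[2, 4, 4, 3], [4, 2, 3, 1], [4, 3, 2, 1], [3, 1, 1, 0]]
M^4 = [[11, 6, 6, 2], [6, 7, 6, 4], [6, 6, 7, 4], [2, 4, 4, 3]]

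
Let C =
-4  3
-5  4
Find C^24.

[[1, 0], [0, 1]]

C² = I (check: tr C = 0 and det C = -1), so C^24 = I since 24 is even.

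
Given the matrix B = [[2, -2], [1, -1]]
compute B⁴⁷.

B² = B (a projection; rank 1, trace 1), so B⁴⁷ = B.

[[2, -2], [1, -1]]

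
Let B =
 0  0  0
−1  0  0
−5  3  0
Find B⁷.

[[0, 0, 0], [0, 0, 0], [0, 0, 0]]

B is strictly triangular, hence nilpotent: B³ = 0, so B⁷ = 0.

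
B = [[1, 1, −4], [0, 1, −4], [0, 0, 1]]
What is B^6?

B = I + N where N = [[0, 1, −4], [0, 0, −4], [0, 0, 0]] is strictly upper-triangular, so N^3 = 0.
(I + N)^6 = I + 6·N + 15·N^2 = [[1, 6, −84], [0, 1, −24], [0, 0, 1]].

[[1, 6, −84], [0, 1, −24], [0, 0, 1]]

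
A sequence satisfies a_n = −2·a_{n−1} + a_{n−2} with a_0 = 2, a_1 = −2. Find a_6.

With companion matrix C = [[−2, 1], [1, 0]], [a_n, a_{n−1}]ᵀ = C·[a_{n−1}, a_{n−2}]ᵀ, so [a_6, a_5]ᵀ = C^5·[a_1, a_0]ᵀ.
C^5 = [[−70, 29], [29, −12]], giving [a_6, a_5]ᵀ = [[198], [−82]].

198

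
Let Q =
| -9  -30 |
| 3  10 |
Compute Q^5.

[[-9, -30], [3, 10]]

Q² = Q (a projection; rank 1, trace 1), so Q^5 = Q.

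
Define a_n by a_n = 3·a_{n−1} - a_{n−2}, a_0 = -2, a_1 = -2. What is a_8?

-1220

With companion matrix B = [[3, -1], [1, 0]], [a_n, a_{n−1}]ᵀ = B·[a_{n−1}, a_{n−2}]ᵀ, so [a_8, a_7]ᵀ = B⁷·[a_1, a_0]ᵀ.
B⁷ = [[987, -377], [377, -144]], giving [a_8, a_7]ᵀ = [[-1220], [-466]].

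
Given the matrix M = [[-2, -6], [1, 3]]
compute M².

M² = M (a projection; rank 1, trace 1), so M² = M.

[[-2, -6], [1, 3]]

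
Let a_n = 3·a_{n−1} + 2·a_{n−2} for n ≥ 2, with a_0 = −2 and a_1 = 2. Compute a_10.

With companion matrix M = [[3, 2], [1, 0]], [a_n, a_{n−1}]ᵀ = M·[a_{n−1}, a_{n−2}]ᵀ, so [a_10, a_9]ᵀ = M⁹·[a_1, a_0]ᵀ.
M⁹ = [[79647, 44726], [22363, 12558]], giving [a_10, a_9]ᵀ = [[69842], [19610]].

69842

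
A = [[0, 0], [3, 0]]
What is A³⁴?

[[0, 0], [0, 0]]

A is strictly triangular, hence nilpotent: A² = 0, so A³⁴ = 0.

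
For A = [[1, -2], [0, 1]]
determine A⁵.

[[1, -10], [0, 1]]

A = I + N where N = [[0, -2], [0, 0]] is strictly upper-triangular, so N² = 0.
(I + N)⁵ = I + 5·N = [[1, -10], [0, 1]].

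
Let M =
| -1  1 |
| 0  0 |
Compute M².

[[1, -1], [0, 0]]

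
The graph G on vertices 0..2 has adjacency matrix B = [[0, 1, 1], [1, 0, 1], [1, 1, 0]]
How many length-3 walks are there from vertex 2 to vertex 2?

2

The number of length-3 walks from vertex 2 to vertex 2 is entry (2,2) of B³, where B is the adjacency matrix.
B² = [[2, 1, 1], [1, 2, 1], [1, 1, 2]]
B³ = [[2, 3, 3], [3, 2, 3], [3, 3, 2]]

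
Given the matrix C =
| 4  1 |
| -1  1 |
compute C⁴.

[[200, 75], [-75, -25]]

C² = [[15, 5], [-5, 0]]
C³ = [[55, 20], [-20, -5]]
C⁴ = [[200, 75], [-75, -25]]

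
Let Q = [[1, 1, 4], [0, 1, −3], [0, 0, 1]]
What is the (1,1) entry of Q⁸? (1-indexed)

1

Q = I + N where N = [[0, 1, 4], [0, 0, −3], [0, 0, 0]] is strictly upper-triangular, so N³ = 0.
(I + N)⁸ = I + 8·N + 28·N² = [[1, 8, −52], [0, 1, −24], [0, 0, 1]].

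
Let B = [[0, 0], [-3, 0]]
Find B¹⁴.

[[0, 0], [0, 0]]

B is strictly triangular, hence nilpotent: B² = 0, so B¹⁴ = 0.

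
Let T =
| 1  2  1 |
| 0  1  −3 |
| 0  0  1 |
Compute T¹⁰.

[[1, 20, −260], [0, 1, −30], [0, 0, 1]]

T = I + N where N = [[0, 2, 1], [0, 0, −3], [0, 0, 0]] is strictly upper-triangular, so N³ = 0.
(I + N)¹⁰ = I + 10·N + 45·N² = [[1, 20, −260], [0, 1, −30], [0, 0, 1]].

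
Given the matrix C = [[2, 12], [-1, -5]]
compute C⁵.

tr C = -3 and det C = 2, so the characteristic polynomial is λ² − (-3)λ + (2) with roots -2 and -1.
Eigenvectors give P = [[-3, 4], [1, -1]] with P⁻¹ = [[1, 4], [1, 3]], and C = P·diag(-2, -1)·P⁻¹.
Then C⁵ = P·diag(-32, -1)·P⁻¹ = [[96, -4], [-32, 1]] · [[1, 4], [1, 3]] = [[92, 372], [-31, -125]].

[[92, 372], [-31, -125]]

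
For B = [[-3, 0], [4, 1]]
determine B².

[[9, 0], [-8, 1]]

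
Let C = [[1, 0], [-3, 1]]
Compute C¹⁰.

C = I + N where N = [[0, 0], [-3, 0]] is strictly lower-triangular, so N² = 0.
(I + N)¹⁰ = I + 10·N = [[1, 0], [-30, 1]].

[[1, 0], [-30, 1]]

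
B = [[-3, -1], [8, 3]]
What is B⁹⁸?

B² = I (check: tr B = 0 and det B = -1), so B⁹⁸ = I since 98 is even.

[[1, 0], [0, 1]]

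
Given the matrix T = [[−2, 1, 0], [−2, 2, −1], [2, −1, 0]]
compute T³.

[[−6, 3, 0], [−6, 6, −3], [6, −3, 0]]

T² = [[2, 0, −1], [−2, 3, −2], [−2, 0, 1]]
T³ = [[−6, 3, 0], [−6, 6, −3], [6, −3, 0]]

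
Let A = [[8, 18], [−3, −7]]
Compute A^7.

tr A = 1 and det A = −2, so the characteristic polynomial is λ² − (1)λ + (−2) with roots 2 and −1.
Eigenvectors give P = [[3, 2], [−1, −1]] with P⁻¹ = [[1, 2], [−1, −3]], and A = P·diag(2, −1)·P⁻¹.
Then A^7 = P·diag(128, −1)·P⁻¹ = [[384, −2], [−128, 1]] · [[1, 2], [−1, −3]] = [[386, 774], [−129, −259]].

[[386, 774], [−129, −259]]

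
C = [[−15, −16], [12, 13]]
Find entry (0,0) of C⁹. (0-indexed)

tr C = −2 and det C = −3, so the characteristic polynomial is λ² − (−2)λ + (−3) with roots −3 and 1.
Eigenvectors give P = [[−4, 1], [3, −1]] with P⁻¹ = [[−1, −1], [−3, −4]], and C = P·diag(−3, 1)·P⁻¹.
Then C⁹ = P·diag(−19683, 1)·P⁻¹ = [[78732, 1], [−59049, −1]] · [[−1, −1], [−3, −4]] = [[−78735, −78736], [59052, 59053]].

−78735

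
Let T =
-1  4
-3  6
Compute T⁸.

tr T = 5 and det T = 6, so the characteristic polynomial is λ² − (5)λ + (6) with roots 2 and 3.
Eigenvectors give P = [[4, 1], [3, 1]] with P⁻¹ = [[1, -1], [-3, 4]], and T = P·diag(2, 3)·P⁻¹.
Then T⁸ = P·diag(256, 6561)·P⁻¹ = [[1024, 6561], [768, 6561]] · [[1, -1], [-3, 4]] = [[-18659, 25220], [-18915, 25476]].

[[-18659, 25220], [-18915, 25476]]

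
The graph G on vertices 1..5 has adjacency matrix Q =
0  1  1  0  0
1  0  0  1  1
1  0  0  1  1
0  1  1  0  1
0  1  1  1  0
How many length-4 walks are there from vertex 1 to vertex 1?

The number of length-4 walks from vertex 1 to vertex 1 is entry (1,1) of Q^4, where Q is the adjacency matrix.
Q^2 = [[2, 0, 0, 2, 2], [0, 3, 3, 1, 1], [0, 3, 3, 1, 1], [2, 1, 1, 3, 2], [2, 1, 1, 2, 3]]
Q^3 = [[0, 6, 6, 2, 2], [6, 2, 2, 7, 7], [6, 2, 2, 7, 7], [2, 7, 7, 4, 5], [2, 7, 7, 5, 4]]
Q^4 = [[12, 4, 4, 14, 14], [4, 20, 20, 11, 11], [4, 20, 20, 11, 11], [14, 11, 11, 19, 18], [14, 11, 11, 18, 19]]

12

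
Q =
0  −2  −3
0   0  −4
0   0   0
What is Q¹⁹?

[[0, 0, 0], [0, 0, 0], [0, 0, 0]]

Q is strictly triangular, hence nilpotent: Q³ = 0, so Q¹⁹ = 0.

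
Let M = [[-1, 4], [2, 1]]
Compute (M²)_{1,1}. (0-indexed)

9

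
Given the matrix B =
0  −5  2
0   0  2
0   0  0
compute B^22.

B is strictly triangular, hence nilpotent: B^3 = 0, so B^22 = 0.

[[0, 0, 0], [0, 0, 0], [0, 0, 0]]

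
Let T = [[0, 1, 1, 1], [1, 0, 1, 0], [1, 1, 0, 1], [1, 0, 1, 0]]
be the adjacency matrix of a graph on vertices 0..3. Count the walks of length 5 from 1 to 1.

18

The number of length-5 walks from vertex 1 to vertex 1 is entry (1,1) of T⁵, where T is the adjacency matrix.
T² = [[3, 1, 2, 1], [1, 2, 1, 2], [2, 1, 3, 1], [1, 2, 1, 2]]
T³ = [[4, 5, 5, 5], [5, 2, 5, 2], [5, 5, 4, 5], [5, 2, 5, 2]]
T⁴ = [[15, 9, 14, 9], [9, 10, 9, 10], [14, 9, 15, 9], [9, 10, 9, 10]]
T⁵ = [[32, 29, 33, 29], [29, 18, 29, 18], [33, 29, 32, 29], [29, 18, 29, 18]]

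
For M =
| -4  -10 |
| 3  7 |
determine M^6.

[[-314, -630], [189, 379]]

tr M = 3 and det M = 2, so the characteristic polynomial is λ² − (3)λ + (2) with roots 2 and 1.
Eigenvectors give P = [[-5, -2], [3, 1]] with P⁻¹ = [[1, 2], [-3, -5]], and M = P·diag(2, 1)·P⁻¹.
Then M^6 = P·diag(64, 1)·P⁻¹ = [[-320, -2], [192, 1]] · [[1, 2], [-3, -5]] = [[-314, -630], [189, 379]].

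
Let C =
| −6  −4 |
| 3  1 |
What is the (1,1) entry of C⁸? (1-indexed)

tr C = −5 and det C = 6, so the characteristic polynomial is λ² − (−5)λ + (6) with roots −2 and −3.
Eigenvectors give P = [[−1, 4], [1, −3]] with P⁻¹ = [[3, 4], [1, 1]], and C = P·diag(−2, −3)·P⁻¹.
Then C⁸ = P·diag(256, 6561)·P⁻¹ = [[−256, 26244], [256, −19683]] · [[3, 4], [1, 1]] = [[25476, 25220], [−18915, −18659]].

25476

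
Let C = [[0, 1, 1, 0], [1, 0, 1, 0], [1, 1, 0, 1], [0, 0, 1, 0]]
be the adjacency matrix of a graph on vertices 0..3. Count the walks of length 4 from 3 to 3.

The number of length-4 walks from vertex 3 to vertex 3 is entry (3,3) of C⁴, where C is the adjacency matrix.
C² = [[2, 1, 1, 1], [1, 2, 1, 1], [1, 1, 3, 0], [1, 1, 0, 1]]
C³ = [[2, 3, 4, 1], [3, 2, 4, 1], [4, 4, 2, 3], [1, 1, 3, 0]]
C⁴ = [[7, 6, 6, 4], [6, 7, 6, 4], [6, 6, 11, 2], [4, 4, 2, 3]]

3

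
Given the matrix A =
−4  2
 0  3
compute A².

[[16, −2], [0, 9]]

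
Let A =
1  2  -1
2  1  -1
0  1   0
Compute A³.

[[11, 10, -8], [12, 9, -8], [4, 4, -3]]

A² = [[5, 3, -3], [4, 4, -3], [2, 1, -1]]
A³ = [[11, 10, -8], [12, 9, -8], [4, 4, -3]]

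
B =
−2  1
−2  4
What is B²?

[[2, 2], [−4, 14]]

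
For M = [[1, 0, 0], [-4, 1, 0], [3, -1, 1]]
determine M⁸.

M = I + N where N = [[0, 0, 0], [-4, 0, 0], [3, -1, 0]] is strictly lower-triangular, so N³ = 0.
(I + N)⁸ = I + 8·N + 28·N² = [[1, 0, 0], [-32, 1, 0], [136, -8, 1]].

[[1, 0, 0], [-32, 1, 0], [136, -8, 1]]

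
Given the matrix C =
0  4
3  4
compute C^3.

[[48, 112], [84, 160]]

C^2 = [[12, 16], [12, 28]]
C^3 = [[48, 112], [84, 160]]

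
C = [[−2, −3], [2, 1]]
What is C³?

[[10, 9], [−6, 1]]

C² = [[−2, 3], [−2, −5]]
C³ = [[10, 9], [−6, 1]]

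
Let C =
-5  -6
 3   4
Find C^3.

tr C = -1 and det C = -2, so the characteristic polynomial is λ² − (-1)λ + (-2) with roots -2 and 1.
Eigenvectors give P = [[-2, -1], [1, 1]] with P⁻¹ = [[-1, -1], [1, 2]], and C = P·diag(-2, 1)·P⁻¹.
Then C^3 = P·diag(-8, 1)·P⁻¹ = [[16, -1], [-8, 1]] · [[-1, -1], [1, 2]] = [[-17, -18], [9, 10]].

[[-17, -18], [9, 10]]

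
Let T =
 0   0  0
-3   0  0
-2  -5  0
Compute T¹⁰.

T is strictly triangular, hence nilpotent: T³ = 0, so T¹⁰ = 0.

[[0, 0, 0], [0, 0, 0], [0, 0, 0]]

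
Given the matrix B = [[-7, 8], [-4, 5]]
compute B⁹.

[[-39367, 39368], [-19684, 19685]]

tr B = -2 and det B = -3, so the characteristic polynomial is λ² − (-2)λ + (-3) with roots 1 and -3.
Eigenvectors give P = [[-1, 2], [-1, 1]] with P⁻¹ = [[1, -2], [1, -1]], and B = P·diag(1, -3)·P⁻¹.
Then B⁹ = P·diag(1, -19683)·P⁻¹ = [[-1, -39366], [-1, -19683]] · [[1, -2], [1, -1]] = [[-39367, 39368], [-19684, 19685]].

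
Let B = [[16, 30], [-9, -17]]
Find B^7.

[[646, 1290], [-387, -773]]

tr B = -1 and det B = -2, so the characteristic polynomial is λ² − (-1)λ + (-2) with roots 1 and -2.
Eigenvectors give P = [[-2, -5], [1, 3]] with P⁻¹ = [[-3, -5], [1, 2]], and B = P·diag(1, -2)·P⁻¹.
Then B^7 = P·diag(1, -128)·P⁻¹ = [[-2, 640], [1, -384]] · [[-3, -5], [1, 2]] = [[646, 1290], [-387, -773]].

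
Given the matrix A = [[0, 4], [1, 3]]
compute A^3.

A^2 = [[4, 12], [3, 13]]
A^3 = [[12, 52], [13, 51]]

[[12, 52], [13, 51]]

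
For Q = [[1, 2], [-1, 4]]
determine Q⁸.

tr Q = 5 and det Q = 6, so the characteristic polynomial is λ² − (5)λ + (6) with roots 2 and 3.
Eigenvectors give P = [[-2, -1], [-1, -1]] with P⁻¹ = [[-1, 1], [1, -2]], and Q = P·diag(2, 3)·P⁻¹.
Then Q⁸ = P·diag(256, 6561)·P⁻¹ = [[-512, -6561], [-256, -6561]] · [[-1, 1], [1, -2]] = [[-6049, 12610], [-6305, 12866]].

[[-6049, 12610], [-6305, 12866]]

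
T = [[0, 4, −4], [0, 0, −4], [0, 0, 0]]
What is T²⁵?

T is strictly triangular, hence nilpotent: T³ = 0, so T²⁵ = 0.

[[0, 0, 0], [0, 0, 0], [0, 0, 0]]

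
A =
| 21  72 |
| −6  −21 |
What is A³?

tr A = 0 and det A = −9, so the characteristic polynomial is λ² − (0)λ + (−9) with roots 3 and −3.
Eigenvectors give P = [[4, −3], [−1, 1]] with P⁻¹ = [[1, 3], [1, 4]], and A = P·diag(3, −3)·P⁻¹.
Then A³ = P·diag(27, −27)·P⁻¹ = [[108, 81], [−27, −27]] · [[1, 3], [1, 4]] = [[189, 648], [−54, −189]].

[[189, 648], [−54, −189]]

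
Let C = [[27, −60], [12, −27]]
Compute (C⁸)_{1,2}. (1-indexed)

0

tr C = 0 and det C = −9, so the characteristic polynomial is λ² − (0)λ + (−9) with roots 3 and −3.
Eigenvectors give P = [[5, 2], [2, 1]] with P⁻¹ = [[1, −2], [−2, 5]], and C = P·diag(3, −3)·P⁻¹.
Then C⁸ = P·diag(6561, 6561)·P⁻¹ = [[32805, 13122], [13122, 6561]] · [[1, −2], [−2, 5]] = [[6561, 0], [0, 6561]].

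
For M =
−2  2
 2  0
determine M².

[[8, −4], [−4, 4]]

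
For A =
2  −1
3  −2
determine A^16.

[[1, 0], [0, 1]]

A² = I (check: tr A = 0 and det A = −1), so A^16 = I since 16 is even.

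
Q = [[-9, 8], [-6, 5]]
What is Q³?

tr Q = -4 and det Q = 3, so the characteristic polynomial is λ² − (-4)λ + (3) with roots -3 and -1.
Eigenvectors give P = [[4, 1], [3, 1]] with P⁻¹ = [[1, -1], [-3, 4]], and Q = P·diag(-3, -1)·P⁻¹.
Then Q³ = P·diag(-27, -1)·P⁻¹ = [[-108, -1], [-81, -1]] · [[1, -1], [-3, 4]] = [[-105, 104], [-78, 77]].

[[-105, 104], [-78, 77]]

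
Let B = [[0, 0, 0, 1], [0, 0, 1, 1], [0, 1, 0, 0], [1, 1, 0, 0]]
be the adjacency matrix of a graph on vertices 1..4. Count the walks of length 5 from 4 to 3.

0

The number of length-5 walks from vertex 4 to vertex 3 is entry (4,3) of B^5, where B is the adjacency matrix.
B^2 = [[1, 1, 0, 0], [1, 2, 0, 0], [0, 0, 1, 1], [0, 0, 1, 2]]
B^3 = [[0, 0, 1, 2], [0, 0, 2, 3], [1, 2, 0, 0], [2, 3, 0, 0]]
B^4 = [[2, 3, 0, 0], [3, 5, 0, 0], [0, 0, 2, 3], [0, 0, 3, 5]]
B^5 = [[0, 0, 3, 5], [0, 0, 5, 8], [3, 5, 0, 0], [5, 8, 0, 0]]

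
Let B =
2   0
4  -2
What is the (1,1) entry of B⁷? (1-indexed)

tr B = 0 and det B = -4, so the characteristic polynomial is λ² − (0)λ + (-4) with roots 2 and -2.
Eigenvectors give P = [[1, 0], [1, 1]] with P⁻¹ = [[1, 0], [-1, 1]], and B = P·diag(2, -2)·P⁻¹.
Then B⁷ = P·diag(128, -128)·P⁻¹ = [[128, 0], [128, -128]] · [[1, 0], [-1, 1]] = [[128, 0], [256, -128]].

128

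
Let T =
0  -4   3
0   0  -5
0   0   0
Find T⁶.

[[0, 0, 0], [0, 0, 0], [0, 0, 0]]

T is strictly triangular, hence nilpotent: T³ = 0, so T⁶ = 0.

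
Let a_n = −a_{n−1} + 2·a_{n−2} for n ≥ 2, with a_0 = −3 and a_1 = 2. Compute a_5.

52

With companion matrix C = [[−1, 2], [1, 0]], [a_n, a_{n−1}]ᵀ = C·[a_{n−1}, a_{n−2}]ᵀ, so [a_5, a_4]ᵀ = C⁴·[a_1, a_0]ᵀ.
C⁴ = [[11, −10], [−5, 6]], giving [a_5, a_4]ᵀ = [[52], [−28]].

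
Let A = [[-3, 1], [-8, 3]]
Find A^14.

[[1, 0], [0, 1]]

A² = I (check: tr A = 0 and det A = -1), so A^14 = I since 14 is even.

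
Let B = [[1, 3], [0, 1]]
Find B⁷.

B = I + N where N = [[0, 3], [0, 0]] is strictly upper-triangular, so N² = 0.
(I + N)⁷ = I + 7·N = [[1, 21], [0, 1]].

[[1, 21], [0, 1]]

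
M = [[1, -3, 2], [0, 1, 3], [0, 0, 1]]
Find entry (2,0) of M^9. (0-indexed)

M = I + N where N = [[0, -3, 2], [0, 0, 3], [0, 0, 0]] is strictly upper-triangular, so N^3 = 0.
(I + N)^9 = I + 9·N + 36·N^2 = [[1, -27, -306], [0, 1, 27], [0, 0, 1]].

0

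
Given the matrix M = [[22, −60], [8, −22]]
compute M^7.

tr M = 0 and det M = −4, so the characteristic polynomial is λ² − (0)λ + (−4) with roots 2 and −2.
Eigenvectors give P = [[−3, −5], [−1, −2]] with P⁻¹ = [[−2, 5], [1, −3]], and M = P·diag(2, −2)·P⁻¹.
Then M^7 = P·diag(128, −128)·P⁻¹ = [[−384, 640], [−128, 256]] · [[−2, 5], [1, −3]] = [[1408, −3840], [512, −1408]].

[[1408, −3840], [512, −1408]]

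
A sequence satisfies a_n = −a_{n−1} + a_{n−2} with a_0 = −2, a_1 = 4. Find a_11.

466

With companion matrix Q = [[−1, 1], [1, 0]], [a_n, a_{n−1}]ᵀ = Q·[a_{n−1}, a_{n−2}]ᵀ, so [a_11, a_10]ᵀ = Q¹⁰·[a_1, a_0]ᵀ.
Q¹⁰ = [[89, −55], [−55, 34]], giving [a_11, a_10]ᵀ = [[466], [−288]].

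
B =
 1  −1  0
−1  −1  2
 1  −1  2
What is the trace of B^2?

4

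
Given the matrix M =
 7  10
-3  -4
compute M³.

tr M = 3 and det M = 2, so the characteristic polynomial is λ² − (3)λ + (2) with roots 1 and 2.
Eigenvectors give P = [[-5, -2], [3, 1]] with P⁻¹ = [[1, 2], [-3, -5]], and M = P·diag(1, 2)·P⁻¹.
Then M³ = P·diag(1, 8)·P⁻¹ = [[-5, -16], [3, 8]] · [[1, 2], [-3, -5]] = [[43, 70], [-21, -34]].

[[43, 70], [-21, -34]]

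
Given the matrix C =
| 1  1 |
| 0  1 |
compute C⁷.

C = I + N where N = [[0, 1], [0, 0]] is strictly upper-triangular, so N² = 0.
(I + N)⁷ = I + 7·N = [[1, 7], [0, 1]].

[[1, 7], [0, 1]]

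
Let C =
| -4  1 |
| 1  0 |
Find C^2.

[[17, -4], [-4, 1]]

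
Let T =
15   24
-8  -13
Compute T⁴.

tr T = 2 and det T = -3, so the characteristic polynomial is λ² − (2)λ + (-3) with roots 3 and -1.
Eigenvectors give P = [[-2, 3], [1, -2]] with P⁻¹ = [[-2, -3], [-1, -2]], and T = P·diag(3, -1)·P⁻¹.
Then T⁴ = P·diag(81, 1)·P⁻¹ = [[-162, 3], [81, -2]] · [[-2, -3], [-1, -2]] = [[321, 480], [-160, -239]].

[[321, 480], [-160, -239]]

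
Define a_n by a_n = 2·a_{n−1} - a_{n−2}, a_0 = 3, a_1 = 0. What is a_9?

With companion matrix B = [[2, -1], [1, 0]], [a_n, a_{n−1}]ᵀ = B·[a_{n−1}, a_{n−2}]ᵀ, so [a_9, a_8]ᵀ = B^8·[a_1, a_0]ᵀ.
B^8 = [[9, -8], [8, -7]], giving [a_9, a_8]ᵀ = [[-24], [-21]].

-24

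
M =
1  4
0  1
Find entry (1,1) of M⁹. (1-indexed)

M = I + N where N = [[0, 4], [0, 0]] is strictly upper-triangular, so N² = 0.
(I + N)⁹ = I + 9·N = [[1, 36], [0, 1]].

1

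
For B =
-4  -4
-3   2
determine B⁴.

B² = [[28, 8], [6, 16]]
B³ = [[-136, -96], [-72, 8]]
B⁴ = [[832, 352], [264, 304]]

[[832, 352], [264, 304]]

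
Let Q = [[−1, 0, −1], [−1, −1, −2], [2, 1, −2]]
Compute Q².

[[−1, −1, 3], [−2, −1, 7], [−7, −3, 0]]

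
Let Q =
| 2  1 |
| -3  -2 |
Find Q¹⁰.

[[1, 0], [0, 1]]

Q² = I (check: tr Q = 0 and det Q = -1), so Q¹⁰ = I since 10 is even.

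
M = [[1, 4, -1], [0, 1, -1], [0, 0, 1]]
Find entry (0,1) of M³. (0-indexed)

M = I + N where N = [[0, 4, -1], [0, 0, -1], [0, 0, 0]] is strictly upper-triangular, so N³ = 0.
(I + N)³ = I + 3·N + 3·N² = [[1, 12, -15], [0, 1, -3], [0, 0, 1]].

12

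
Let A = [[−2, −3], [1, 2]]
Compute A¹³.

[[−2, −3], [1, 2]]

A² = I (check: tr A = 0 and det A = −1), so A¹³ = A since 13 is odd.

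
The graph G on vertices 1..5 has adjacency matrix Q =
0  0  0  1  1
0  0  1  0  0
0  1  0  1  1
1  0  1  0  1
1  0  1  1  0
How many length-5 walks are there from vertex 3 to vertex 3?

22

The number of length-5 walks from vertex 3 to vertex 3 is entry (3,3) of Q⁵, where Q is the adjacency matrix.
Q² = [[2, 0, 2, 1, 1], [0, 1, 0, 1, 1], [2, 0, 3, 1, 1], [1, 1, 1, 3, 2], [1, 1, 1, 2, 3]]
Q³ = [[2, 2, 2, 5, 5], [2, 0, 3, 1, 1], [2, 3, 2, 6, 6], [5, 1, 6, 4, 5], [5, 1, 6, 5, 4]]
Q⁴ = [[10, 2, 12, 9, 9], [2, 3, 2, 6, 6], [12, 2, 15, 10, 10], [9, 6, 10, 16, 15], [9, 6, 10, 15, 16]]
Q⁵ = [[18, 12, 20, 31, 31], [12, 2, 15, 10, 10], [20, 15, 22, 37, 37], [31, 10, 37, 34, 35], [31, 10, 37, 35, 34]]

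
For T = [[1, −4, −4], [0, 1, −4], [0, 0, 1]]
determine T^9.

[[1, −36, 540], [0, 1, −36], [0, 0, 1]]

T = I + N where N = [[0, −4, −4], [0, 0, −4], [0, 0, 0]] is strictly upper-triangular, so N^3 = 0.
(I + N)^9 = I + 9·N + 36·N^2 = [[1, −36, 540], [0, 1, −36], [0, 0, 1]].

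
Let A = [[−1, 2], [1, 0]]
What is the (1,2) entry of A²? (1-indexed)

−2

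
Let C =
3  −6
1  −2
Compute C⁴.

[[3, −6], [1, −2]]

C² = C (a projection; rank 1, trace 1), so C⁴ = C.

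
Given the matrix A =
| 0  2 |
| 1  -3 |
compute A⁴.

[[22, -78], [-39, 139]]

A² = [[2, -6], [-3, 11]]
A³ = [[-6, 22], [11, -39]]
A⁴ = [[22, -78], [-39, 139]]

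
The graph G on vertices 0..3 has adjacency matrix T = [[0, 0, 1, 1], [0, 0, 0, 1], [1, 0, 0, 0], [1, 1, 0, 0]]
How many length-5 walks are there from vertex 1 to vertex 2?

3

The number of length-5 walks from vertex 1 to vertex 2 is entry (1,2) of T⁵, where T is the adjacency matrix.
T² = [[2, 1, 0, 0], [1, 1, 0, 0], [0, 0, 1, 1], [0, 0, 1, 2]]
T³ = [[0, 0, 2, 3], [0, 0, 1, 2], [2, 1, 0, 0], [3, 2, 0, 0]]
T⁴ = [[5, 3, 0, 0], [3, 2, 0, 0], [0, 0, 2, 3], [0, 0, 3, 5]]
T⁵ = [[0, 0, 5, 8], [0, 0, 3, 5], [5, 3, 0, 0], [8, 5, 0, 0]]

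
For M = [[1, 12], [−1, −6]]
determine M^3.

[[49, 228], [−19, −84]]

tr M = −5 and det M = 6, so the characteristic polynomial is λ² − (−5)λ + (6) with roots −3 and −2.
Eigenvectors give P = [[−3, 4], [1, −1]] with P⁻¹ = [[1, 4], [1, 3]], and M = P·diag(−3, −2)·P⁻¹.
Then M^3 = P·diag(−27, −8)·P⁻¹ = [[81, −32], [−27, 8]] · [[1, 4], [1, 3]] = [[49, 228], [−19, −84]].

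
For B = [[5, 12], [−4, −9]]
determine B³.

[[77, 156], [−52, −105]]

tr B = −4 and det B = 3, so the characteristic polynomial is λ² − (−4)λ + (3) with roots −3 and −1.
Eigenvectors give P = [[−3, −2], [2, 1]] with P⁻¹ = [[1, 2], [−2, −3]], and B = P·diag(−3, −1)·P⁻¹.
Then B³ = P·diag(−27, −1)·P⁻¹ = [[81, 2], [−54, −1]] · [[1, 2], [−2, −3]] = [[77, 156], [−52, −105]].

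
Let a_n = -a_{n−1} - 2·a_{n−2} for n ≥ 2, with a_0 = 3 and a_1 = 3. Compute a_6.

With companion matrix A = [[-1, -2], [1, 0]], [a_n, a_{n−1}]ᵀ = A·[a_{n−1}, a_{n−2}]ᵀ, so [a_6, a_5]ᵀ = A⁵·[a_1, a_0]ᵀ.
A⁵ = [[-5, 2], [-1, -6]], giving [a_6, a_5]ᵀ = [[-9], [-21]].

-9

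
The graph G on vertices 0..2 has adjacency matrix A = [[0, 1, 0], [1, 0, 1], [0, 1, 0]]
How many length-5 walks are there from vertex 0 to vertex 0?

The number of length-5 walks from vertex 0 to vertex 0 is entry (0,0) of A⁵, where A is the adjacency matrix.
A² = [[1, 0, 1], [0, 2, 0], [1, 0, 1]]
A³ = [[0, 2, 0], [2, 0, 2], [0, 2, 0]]
A⁴ = [[2, 0, 2], [0, 4, 0], [2, 0, 2]]
A⁵ = [[0, 4, 0], [4, 0, 4], [0, 4, 0]]

0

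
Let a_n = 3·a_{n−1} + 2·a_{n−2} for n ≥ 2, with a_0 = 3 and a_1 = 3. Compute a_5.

651

With companion matrix T = [[3, 2], [1, 0]], [a_n, a_{n−1}]ᵀ = T·[a_{n−1}, a_{n−2}]ᵀ, so [a_5, a_4]ᵀ = T⁴·[a_1, a_0]ᵀ.
T⁴ = [[139, 78], [39, 22]], giving [a_5, a_4]ᵀ = [[651], [183]].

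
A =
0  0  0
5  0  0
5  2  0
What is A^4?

A is strictly triangular, hence nilpotent: A^3 = 0, so A^4 = 0.

[[0, 0, 0], [0, 0, 0], [0, 0, 0]]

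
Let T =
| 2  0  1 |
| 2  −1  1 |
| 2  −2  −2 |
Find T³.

[[8, 2, 4], [4, 3, 5], [12, −14, −6]]

T² = [[6, −2, 0], [4, −1, −1], [−4, 6, 4]]
T³ = [[8, 2, 4], [4, 3, 5], [12, −14, −6]]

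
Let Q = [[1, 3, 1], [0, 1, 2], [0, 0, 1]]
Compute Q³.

[[1, 9, 21], [0, 1, 6], [0, 0, 1]]

Q = I + N where N = [[0, 3, 1], [0, 0, 2], [0, 0, 0]] is strictly upper-triangular, so N³ = 0.
(I + N)³ = I + 3·N + 3·N² = [[1, 9, 21], [0, 1, 6], [0, 0, 1]].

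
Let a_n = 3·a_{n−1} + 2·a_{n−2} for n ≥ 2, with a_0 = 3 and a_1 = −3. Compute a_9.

−29415

With companion matrix A = [[3, 2], [1, 0]], [a_n, a_{n−1}]ᵀ = A·[a_{n−1}, a_{n−2}]ᵀ, so [a_9, a_8]ᵀ = A⁸·[a_1, a_0]ᵀ.
A⁸ = [[22363, 12558], [6279, 3526]], giving [a_9, a_8]ᵀ = [[−29415], [−8259]].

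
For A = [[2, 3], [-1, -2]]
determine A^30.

A² = I (check: tr A = 0 and det A = -1), so A^30 = I since 30 is even.

[[1, 0], [0, 1]]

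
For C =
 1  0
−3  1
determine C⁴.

C = I + N where N = [[0, 0], [−3, 0]] is strictly lower-triangular, so N² = 0.
(I + N)⁴ = I + 4·N = [[1, 0], [−12, 1]].

[[1, 0], [−12, 1]]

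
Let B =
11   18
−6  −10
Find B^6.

tr B = 1 and det B = −2, so the characteristic polynomial is λ² − (1)λ + (−2) with roots 2 and −1.
Eigenvectors give P = [[−2, −3], [1, 2]] with P⁻¹ = [[−2, −3], [1, 2]], and B = P·diag(2, −1)·P⁻¹.
Then B^6 = P·diag(64, 1)·P⁻¹ = [[−128, −3], [64, 2]] · [[−2, −3], [1, 2]] = [[253, 378], [−126, −188]].

[[253, 378], [−126, −188]]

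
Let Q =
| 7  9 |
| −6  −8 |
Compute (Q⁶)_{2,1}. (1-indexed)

tr Q = −1 and det Q = −2, so the characteristic polynomial is λ² − (−1)λ + (−2) with roots 1 and −2.
Eigenvectors give P = [[3, −1], [−2, 1]] with P⁻¹ = [[1, 1], [2, 3]], and Q = P·diag(1, −2)·P⁻¹.
Then Q⁶ = P·diag(1, 64)·P⁻¹ = [[3, −64], [−2, 64]] · [[1, 1], [2, 3]] = [[−125, −189], [126, 190]].

126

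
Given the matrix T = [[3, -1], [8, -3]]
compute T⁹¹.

T² = I (check: tr T = 0 and det T = -1), so T⁹¹ = T since 91 is odd.

[[3, -1], [8, -3]]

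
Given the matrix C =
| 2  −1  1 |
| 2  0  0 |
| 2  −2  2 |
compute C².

[[4, −4, 4], [4, −2, 2], [4, −6, 6]]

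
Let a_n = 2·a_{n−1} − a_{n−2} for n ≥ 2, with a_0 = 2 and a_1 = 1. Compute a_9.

−7

With companion matrix A = [[2, −1], [1, 0]], [a_n, a_{n−1}]ᵀ = A·[a_{n−1}, a_{n−2}]ᵀ, so [a_9, a_8]ᵀ = A^8·[a_1, a_0]ᵀ.
A^8 = [[9, −8], [8, −7]], giving [a_9, a_8]ᵀ = [[−7], [−6]].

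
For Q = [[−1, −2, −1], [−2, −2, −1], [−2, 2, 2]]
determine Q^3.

[[−17, −20, −9], [−24, −24, −10], [−10, 12, 10]]

Q^2 = [[7, 4, 1], [8, 6, 2], [−6, 4, 4]]
Q^3 = [[−17, −20, −9], [−24, −24, −10], [−10, 12, 10]]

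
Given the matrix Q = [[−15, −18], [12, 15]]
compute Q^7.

[[−10935, −13122], [8748, 10935]]

tr Q = 0 and det Q = −9, so the characteristic polynomial is λ² − (0)λ + (−9) with roots −3 and 3.
Eigenvectors give P = [[−3, −1], [2, 1]] with P⁻¹ = [[−1, −1], [2, 3]], and Q = P·diag(−3, 3)·P⁻¹.
Then Q^7 = P·diag(−2187, 2187)·P⁻¹ = [[6561, −2187], [−4374, 2187]] · [[−1, −1], [2, 3]] = [[−10935, −13122], [8748, 10935]].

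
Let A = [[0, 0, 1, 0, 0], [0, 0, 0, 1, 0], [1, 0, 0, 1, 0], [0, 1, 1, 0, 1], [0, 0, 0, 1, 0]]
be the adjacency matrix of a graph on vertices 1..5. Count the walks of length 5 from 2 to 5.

0

The number of length-5 walks from vertex 2 to vertex 5 is entry (2,5) of A⁵, where A is the adjacency matrix.
A² = [[1, 0, 0, 1, 0], [0, 1, 1, 0, 1], [0, 1, 2, 0, 1], [1, 0, 0, 3, 0], [0, 1, 1, 0, 1]]
A³ = [[0, 1, 2, 0, 1], [1, 0, 0, 3, 0], [2, 0, 0, 4, 0], [0, 3, 4, 0, 3], [1, 0, 0, 3, 0]]
A⁴ = [[2, 0, 0, 4, 0], [0, 3, 4, 0, 3], [0, 4, 6, 0, 4], [4, 0, 0, 10, 0], [0, 3, 4, 0, 3]]
A⁵ = [[0, 4, 6, 0, 4], [4, 0, 0, 10, 0], [6, 0, 0, 14, 0], [0, 10, 14, 0, 10], [4, 0, 0, 10, 0]]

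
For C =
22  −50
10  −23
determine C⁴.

[[−244, 650], [−130, 341]]

tr C = −1 and det C = −6, so the characteristic polynomial is λ² − (−1)λ + (−6) with roots 2 and −3.
Eigenvectors give P = [[5, 2], [2, 1]] with P⁻¹ = [[1, −2], [−2, 5]], and C = P·diag(2, −3)·P⁻¹.
Then C⁴ = P·diag(16, 81)·P⁻¹ = [[80, 162], [32, 81]] · [[1, −2], [−2, 5]] = [[−244, 650], [−130, 341]].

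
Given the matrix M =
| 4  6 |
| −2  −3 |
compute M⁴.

[[4, 6], [−2, −3]]

M² = M (a projection; rank 1, trace 1), so M⁴ = M.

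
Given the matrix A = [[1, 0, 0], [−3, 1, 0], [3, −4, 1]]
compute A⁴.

[[1, 0, 0], [−12, 1, 0], [84, −16, 1]]

A = I + N where N = [[0, 0, 0], [−3, 0, 0], [3, −4, 0]] is strictly lower-triangular, so N³ = 0.
(I + N)⁴ = I + 4·N + 6·N² = [[1, 0, 0], [−12, 1, 0], [84, −16, 1]].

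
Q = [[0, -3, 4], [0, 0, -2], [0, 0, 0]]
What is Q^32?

Q is strictly triangular, hence nilpotent: Q^3 = 0, so Q^32 = 0.

[[0, 0, 0], [0, 0, 0], [0, 0, 0]]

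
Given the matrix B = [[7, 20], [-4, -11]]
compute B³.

tr B = -4 and det B = 3, so the characteristic polynomial is λ² − (-4)λ + (3) with roots -3 and -1.
Eigenvectors give P = [[-2, -5], [1, 2]] with P⁻¹ = [[2, 5], [-1, -2]], and B = P·diag(-3, -1)·P⁻¹.
Then B³ = P·diag(-27, -1)·P⁻¹ = [[54, 5], [-27, -2]] · [[2, 5], [-1, -2]] = [[103, 260], [-52, -131]].

[[103, 260], [-52, -131]]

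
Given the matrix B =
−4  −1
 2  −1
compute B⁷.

tr B = −5 and det B = 6, so the characteristic polynomial is λ² − (−5)λ + (6) with roots −2 and −3.
Eigenvectors give P = [[−1, −1], [2, 1]] with P⁻¹ = [[1, 1], [−2, −1]], and B = P·diag(−2, −3)·P⁻¹.
Then B⁷ = P·diag(−128, −2187)·P⁻¹ = [[128, 2187], [−256, −2187]] · [[1, 1], [−2, −1]] = [[−4246, −2059], [4118, 1931]].

[[−4246, −2059], [4118, 1931]]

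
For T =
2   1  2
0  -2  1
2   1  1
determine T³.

[[30, 11, 25], [2, -9, 8], [24, 10, 19]]

T² = [[8, 2, 7], [2, 5, -1], [6, 1, 6]]
T³ = [[30, 11, 25], [2, -9, 8], [24, 10, 19]]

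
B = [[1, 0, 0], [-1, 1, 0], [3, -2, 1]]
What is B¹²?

[[1, 0, 0], [-12, 1, 0], [168, -24, 1]]

B = I + N where N = [[0, 0, 0], [-1, 0, 0], [3, -2, 0]] is strictly lower-triangular, so N³ = 0.
(I + N)¹² = I + 12·N + 66·N² = [[1, 0, 0], [-12, 1, 0], [168, -24, 1]].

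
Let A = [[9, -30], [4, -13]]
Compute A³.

[[129, -390], [52, -157]]

tr A = -4 and det A = 3, so the characteristic polynomial is λ² − (-4)λ + (3) with roots -3 and -1.
Eigenvectors give P = [[5, -3], [2, -1]] with P⁻¹ = [[-1, 3], [-2, 5]], and A = P·diag(-3, -1)·P⁻¹.
Then A³ = P·diag(-27, -1)·P⁻¹ = [[-135, 3], [-54, 1]] · [[-1, 3], [-2, 5]] = [[129, -390], [52, -157]].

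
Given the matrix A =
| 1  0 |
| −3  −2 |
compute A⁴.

[[1, 0], [15, 16]]

tr A = −1 and det A = −2, so the characteristic polynomial is λ² − (−1)λ + (−2) with roots −2 and 1.
Eigenvectors give P = [[0, −1], [1, 1]] with P⁻¹ = [[1, 1], [−1, 0]], and A = P·diag(−2, 1)·P⁻¹.
Then A⁴ = P·diag(16, 1)·P⁻¹ = [[0, −1], [16, 1]] · [[1, 1], [−1, 0]] = [[1, 0], [15, 16]].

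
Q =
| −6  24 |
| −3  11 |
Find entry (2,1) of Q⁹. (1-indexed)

−57513

tr Q = 5 and det Q = 6, so the characteristic polynomial is λ² − (5)λ + (6) with roots 3 and 2.
Eigenvectors give P = [[−8, 3], [−3, 1]] with P⁻¹ = [[1, −3], [3, −8]], and Q = P·diag(3, 2)·P⁻¹.
Then Q⁹ = P·diag(19683, 512)·P⁻¹ = [[−157464, 1536], [−59049, 512]] · [[1, −3], [3, −8]] = [[−152856, 460104], [−57513, 173051]].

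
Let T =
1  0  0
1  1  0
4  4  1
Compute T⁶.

[[1, 0, 0], [6, 1, 0], [84, 24, 1]]

T = I + N where N = [[0, 0, 0], [1, 0, 0], [4, 4, 0]] is strictly lower-triangular, so N³ = 0.
(I + N)⁶ = I + 6·N + 15·N² = [[1, 0, 0], [6, 1, 0], [84, 24, 1]].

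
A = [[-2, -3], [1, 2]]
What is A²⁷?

[[-2, -3], [1, 2]]

A² = I (check: tr A = 0 and det A = -1), so A²⁷ = A since 27 is odd.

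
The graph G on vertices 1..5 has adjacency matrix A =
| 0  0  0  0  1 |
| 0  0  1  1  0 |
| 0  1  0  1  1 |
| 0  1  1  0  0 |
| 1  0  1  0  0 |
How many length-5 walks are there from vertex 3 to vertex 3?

The number of length-5 walks from vertex 3 to vertex 3 is entry (3,3) of A⁵, where A is the adjacency matrix.
A² = [[1, 0, 1, 0, 0], [0, 2, 1, 1, 1], [1, 1, 3, 1, 0], [0, 1, 1, 2, 1], [0, 1, 0, 1, 2]]
A³ = [[0, 1, 0, 1, 2], [1, 2, 4, 3, 1], [0, 4, 2, 4, 4], [1, 3, 4, 2, 1], [2, 1, 4, 1, 0]]
A⁴ = [[2, 1, 4, 1, 0], [1, 7, 6, 6, 5], [4, 6, 12, 6, 2], [1, 6, 6, 7, 5], [0, 5, 2, 5, 6]]
A⁵ = [[0, 5, 2, 5, 6], [5, 12, 18, 13, 7], [2, 18, 14, 18, 16], [5, 13, 18, 12, 7], [6, 7, 16, 7, 2]]

14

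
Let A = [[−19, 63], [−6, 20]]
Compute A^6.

tr A = 1 and det A = −2, so the characteristic polynomial is λ² − (1)λ + (−2) with roots −1 and 2.
Eigenvectors give P = [[7, 3], [2, 1]] with P⁻¹ = [[1, −3], [−2, 7]], and A = P·diag(−1, 2)·P⁻¹.
Then A^6 = P·diag(1, 64)·P⁻¹ = [[7, 192], [2, 64]] · [[1, −3], [−2, 7]] = [[−377, 1323], [−126, 442]].

[[−377, 1323], [−126, 442]]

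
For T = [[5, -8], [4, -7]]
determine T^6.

tr T = -2 and det T = -3, so the characteristic polynomial is λ² − (-2)λ + (-3) with roots -3 and 1.
Eigenvectors give P = [[-1, -2], [-1, -1]] with P⁻¹ = [[1, -2], [-1, 1]], and T = P·diag(-3, 1)·P⁻¹.
Then T^6 = P·diag(729, 1)·P⁻¹ = [[-729, -2], [-729, -1]] · [[1, -2], [-1, 1]] = [[-727, 1456], [-728, 1457]].

[[-727, 1456], [-728, 1457]]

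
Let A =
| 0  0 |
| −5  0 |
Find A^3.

[[0, 0], [0, 0]]

A is strictly triangular, hence nilpotent: A^2 = 0, so A^3 = 0.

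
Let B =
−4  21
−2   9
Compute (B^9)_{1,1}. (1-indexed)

tr B = 5 and det B = 6, so the characteristic polynomial is λ² − (5)λ + (6) with roots 2 and 3.
Eigenvectors give P = [[7, 3], [2, 1]] with P⁻¹ = [[1, −3], [−2, 7]], and B = P·diag(2, 3)·P⁻¹.
Then B^9 = P·diag(512, 19683)·P⁻¹ = [[3584, 59049], [1024, 19683]] · [[1, −3], [−2, 7]] = [[−114514, 402591], [−38342, 134709]].

−114514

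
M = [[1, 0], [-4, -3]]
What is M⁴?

[[1, 0], [80, 81]]

tr M = -2 and det M = -3, so the characteristic polynomial is λ² − (-2)λ + (-3) with roots -3 and 1.
Eigenvectors give P = [[0, -1], [1, 1]] with P⁻¹ = [[1, 1], [-1, 0]], and M = P·diag(-3, 1)·P⁻¹.
Then M⁴ = P·diag(81, 1)·P⁻¹ = [[0, -1], [81, 1]] · [[1, 1], [-1, 0]] = [[1, 0], [80, 81]].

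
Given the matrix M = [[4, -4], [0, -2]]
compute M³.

[[64, -48], [0, -8]]

M² = [[16, -8], [0, 4]]
M³ = [[64, -48], [0, -8]]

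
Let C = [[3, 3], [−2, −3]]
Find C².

[[3, 0], [0, 3]]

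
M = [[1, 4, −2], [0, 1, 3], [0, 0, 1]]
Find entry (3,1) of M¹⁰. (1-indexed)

0

M = I + N where N = [[0, 4, −2], [0, 0, 3], [0, 0, 0]] is strictly upper-triangular, so N³ = 0.
(I + N)¹⁰ = I + 10·N + 45·N² = [[1, 40, 520], [0, 1, 30], [0, 0, 1]].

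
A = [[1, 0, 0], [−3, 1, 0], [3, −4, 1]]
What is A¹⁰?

[[1, 0, 0], [−30, 1, 0], [570, −40, 1]]

A = I + N where N = [[0, 0, 0], [−3, 0, 0], [3, −4, 0]] is strictly lower-triangular, so N³ = 0.
(I + N)¹⁰ = I + 10·N + 45·N² = [[1, 0, 0], [−30, 1, 0], [570, −40, 1]].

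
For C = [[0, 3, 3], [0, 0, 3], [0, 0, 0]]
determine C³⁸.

[[0, 0, 0], [0, 0, 0], [0, 0, 0]]

C is strictly triangular, hence nilpotent: C³ = 0, so C³⁸ = 0.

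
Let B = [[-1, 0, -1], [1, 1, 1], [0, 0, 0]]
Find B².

[[1, 0, 1], [0, 1, 0], [0, 0, 0]]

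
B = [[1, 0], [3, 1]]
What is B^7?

B = I + N where N = [[0, 0], [3, 0]] is strictly lower-triangular, so N^2 = 0.
(I + N)^7 = I + 7·N = [[1, 0], [21, 1]].

[[1, 0], [21, 1]]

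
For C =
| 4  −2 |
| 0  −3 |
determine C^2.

[[16, −2], [0, 9]]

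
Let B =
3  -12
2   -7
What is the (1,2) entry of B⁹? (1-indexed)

-118092

tr B = -4 and det B = 3, so the characteristic polynomial is λ² − (-4)λ + (3) with roots -1 and -3.
Eigenvectors give P = [[3, 2], [1, 1]] with P⁻¹ = [[1, -2], [-1, 3]], and B = P·diag(-1, -3)·P⁻¹.
Then B⁹ = P·diag(-1, -19683)·P⁻¹ = [[-3, -39366], [-1, -19683]] · [[1, -2], [-1, 3]] = [[39363, -118092], [19682, -59047]].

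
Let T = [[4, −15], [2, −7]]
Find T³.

[[34, −105], [14, −43]]

tr T = −3 and det T = 2, so the characteristic polynomial is λ² − (−3)λ + (2) with roots −2 and −1.
Eigenvectors give P = [[−5, 3], [−2, 1]] with P⁻¹ = [[1, −3], [2, −5]], and T = P·diag(−2, −1)·P⁻¹.
Then T³ = P·diag(−8, −1)·P⁻¹ = [[40, −3], [16, −1]] · [[1, −3], [2, −5]] = [[34, −105], [14, −43]].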